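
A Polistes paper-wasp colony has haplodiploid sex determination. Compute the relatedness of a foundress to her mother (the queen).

0.5

One meiotic link between diploid queen and diploid daughter: r = 1/2.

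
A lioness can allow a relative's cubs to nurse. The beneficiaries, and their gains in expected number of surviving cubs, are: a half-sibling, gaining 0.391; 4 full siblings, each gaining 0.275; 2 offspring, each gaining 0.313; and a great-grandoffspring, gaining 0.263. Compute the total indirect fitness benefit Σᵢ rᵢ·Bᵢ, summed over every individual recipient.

r to a half-sibling = 1/4 (half-sibs share one parent — one path of length 2: r = (1/2)^2 = 1/4).
r to a full sibling = 0.5 (full sibs share both parents — two paths of length 2: r = 2·(1/2)^2 = 1/2).
r to an offspring = 0.5 (one parent–offspring link: r = (1/2)^1 = 1/2).
r to a great-grandoffspring = 1/8 (three parent–offspring links: r = (1/2)^3 = 1/8).
Summing one r·B term per recipient: 1·0.25·0.391 + 4·0.5·0.275 + 2·0.5·0.313 + 1·0.125·0.263 = 0.993625.

0.993625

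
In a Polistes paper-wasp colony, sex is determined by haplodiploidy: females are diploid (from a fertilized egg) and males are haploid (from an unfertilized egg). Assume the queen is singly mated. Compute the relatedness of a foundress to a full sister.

Haplodiploid full sisters inherit their father's entire haploid genome identically (contributing 1/2) and on average half of their mother's contribution (1/2 · 1/2 = 1/4); r = 1/2 + 1/4 = 3/4.

0.75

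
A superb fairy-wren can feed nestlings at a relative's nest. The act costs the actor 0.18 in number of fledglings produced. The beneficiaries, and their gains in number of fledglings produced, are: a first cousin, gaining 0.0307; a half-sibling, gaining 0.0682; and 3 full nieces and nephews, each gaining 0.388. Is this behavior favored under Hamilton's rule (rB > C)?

Yes

Hamilton's rule: the trait is favored when the sum of r·B over every recipient exceeds the actor's cost C.
r to a first cousin = 1/8 (first cousins share one grandparent pair — two paths of length 4: r = 2·(1/2)^4 = 1/8).
r to a half-sibling = 1/4 (half-sibs share one parent — one path of length 2: r = (1/2)^2 = 1/4).
r to a full niece or nephew = 1/4 (full aunt/uncle↔niece/nephew: two paths of length 3 through the shared grandparent pair: r = 2·(1/2)^3 = 1/4).
Summing one r·B term per recipient: 1·0.125·0.0307 + 1·0.25·0.0682 + 3·0.25·0.388 = 0.3118875.
0.3118875 > 0.18: the indirect benefit exceeds the cost.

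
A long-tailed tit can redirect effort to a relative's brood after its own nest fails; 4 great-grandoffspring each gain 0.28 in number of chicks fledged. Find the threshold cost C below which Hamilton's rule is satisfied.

0.14

r to a great-grandoffspring = 0.125 (three parent–offspring links: r = (1/2)^3 = 1/8).
Hamilton's rule: n·r·B > C, so the trait is favored while C < n·r·B = 4·0.125·0.28 = 0.14.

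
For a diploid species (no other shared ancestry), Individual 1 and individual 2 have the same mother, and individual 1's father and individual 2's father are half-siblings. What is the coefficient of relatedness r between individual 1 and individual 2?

With two independent routes of shared ancestry, r is the sum of the two contributions.
Individual 1 and individual 2 are related in two ways: half-sibs through their shared mother (r = 1/4) and half first cousins through their fathers (r = 1/16).
r = 1/4 + 1/16 = 0.3125.

0.3125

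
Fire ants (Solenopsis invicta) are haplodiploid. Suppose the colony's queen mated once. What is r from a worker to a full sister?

Haplodiploid full sisters inherit their father's entire haploid genome identically (contributing 1/2) and on average half of their mother's contribution (1/2 · 1/2 = 1/4); r = 1/2 + 1/4 = 3/4.

0.75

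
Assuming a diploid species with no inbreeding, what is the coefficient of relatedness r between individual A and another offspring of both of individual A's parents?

0.5

Each parent–offspring link contributes a factor of 1/2, and independent paths through distinct common ancestors add.
Full sibs share both parents — two paths of length 2: r = 2·(1/2)^2 = 1/2.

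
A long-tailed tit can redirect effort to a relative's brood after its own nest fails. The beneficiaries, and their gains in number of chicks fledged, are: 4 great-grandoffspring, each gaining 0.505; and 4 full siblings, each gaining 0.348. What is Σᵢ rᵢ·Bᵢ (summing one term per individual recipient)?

0.9485

r to a great-grandoffspring = 1/8 (three parent–offspring links: r = (1/2)^3 = 1/8).
r to a full sibling = 0.5 (full sibs share both parents — two paths of length 2: r = 2·(1/2)^2 = 1/2).
Summing one r·B term per recipient: 4·0.125·0.505 + 4·0.5·0.348 = 0.9485.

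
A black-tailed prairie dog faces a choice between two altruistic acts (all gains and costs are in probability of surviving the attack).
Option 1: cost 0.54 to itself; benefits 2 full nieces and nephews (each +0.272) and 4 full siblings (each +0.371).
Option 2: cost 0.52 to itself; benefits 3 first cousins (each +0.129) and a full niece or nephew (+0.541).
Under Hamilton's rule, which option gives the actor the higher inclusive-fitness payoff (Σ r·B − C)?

Option 1: r to a full niece or nephew = 0.25.
Option 1: r to a full sibling = 0.5.
Option 1: Σ r·B − C = (2·0.25·0.272 + 4·0.5·0.371) − 0.54 = 0.338.
Option 2: r to a first cousin = 0.125.
Option 2: r to a full niece or nephew = 0.25.
Option 2: Σ r·B − C = (3·0.125·0.129 + 1·0.25·0.541) − 0.52 = -0.336375.
Option 1 has the higher net inclusive-fitness payoff.

Option 1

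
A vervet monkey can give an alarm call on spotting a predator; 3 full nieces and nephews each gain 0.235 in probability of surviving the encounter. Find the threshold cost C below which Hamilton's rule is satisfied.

r to a full niece or nephew = 1/4 (full aunt/uncle↔niece/nephew: two paths of length 3 through the shared grandparent pair: r = 2·(1/2)^3 = 1/4).
Hamilton's rule: n·r·B > C, so the trait is favored while C < n·r·B = 3·0.25·0.235 = 0.17625.

0.17625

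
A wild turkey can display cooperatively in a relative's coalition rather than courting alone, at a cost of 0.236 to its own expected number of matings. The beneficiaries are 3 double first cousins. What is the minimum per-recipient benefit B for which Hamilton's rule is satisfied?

0.3147

r to a double first cousin = 1/4 (double first cousins share both grandparent pairs — four paths of length 4: r = 4·(1/2)^4 = 1/4).
Hamilton's rule with n recipients of equal r: n·r·B > C, so B > C/(n·r) = 0.236/(3·0.25) = 0.3147.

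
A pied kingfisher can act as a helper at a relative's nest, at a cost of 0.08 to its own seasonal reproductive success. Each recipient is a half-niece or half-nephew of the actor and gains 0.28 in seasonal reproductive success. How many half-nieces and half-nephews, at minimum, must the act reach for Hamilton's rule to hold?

r to a half-niece or half-nephew = 0.125 (half-aunt/uncle↔niece/nephew: one path of length 3: r = (1/2)^3 = 1/8).
Hamilton's rule: n·r·B > C  ⇒  n > C/(r·B) = 0.08/(0.125·0.28) = 2.286.
The smallest integer exceeding 2.286 is 3.

3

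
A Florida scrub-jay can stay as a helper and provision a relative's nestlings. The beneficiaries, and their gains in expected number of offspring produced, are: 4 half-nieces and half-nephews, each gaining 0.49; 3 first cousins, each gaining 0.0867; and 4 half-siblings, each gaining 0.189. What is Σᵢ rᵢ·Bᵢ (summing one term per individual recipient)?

0.4665125

r to a half-niece or half-nephew = 1/8 (half-aunt/uncle↔niece/nephew: one path of length 3: r = (1/2)^3 = 1/8).
r to a first cousin = 0.125 (first cousins share one grandparent pair — two paths of length 4: r = 2·(1/2)^4 = 1/8).
r to a half-sibling = 0.25 (half-sibs share one parent — one path of length 2: r = (1/2)^2 = 1/4).
Summing one r·B term per recipient: 4·0.125·0.49 + 3·0.125·0.0867 + 4·0.25·0.189 = 0.4665125.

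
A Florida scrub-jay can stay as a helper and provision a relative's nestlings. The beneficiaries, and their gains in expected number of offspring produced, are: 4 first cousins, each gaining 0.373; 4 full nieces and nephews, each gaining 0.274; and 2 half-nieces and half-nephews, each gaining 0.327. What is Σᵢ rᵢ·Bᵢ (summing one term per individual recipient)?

r to a first cousin = 1/8 (first cousins share one grandparent pair — two paths of length 4: r = 2·(1/2)^4 = 1/8).
r to a full niece or nephew = 1/4 (full aunt/uncle↔niece/nephew: two paths of length 3 through the shared grandparent pair: r = 2·(1/2)^3 = 1/4).
r to a half-niece or half-nephew = 1/8 (half-aunt/uncle↔niece/nephew: one path of length 3: r = (1/2)^3 = 1/8).
Summing one r·B term per recipient: 4·0.125·0.373 + 4·0.25·0.274 + 2·0.125·0.327 = 0.54225.

0.54225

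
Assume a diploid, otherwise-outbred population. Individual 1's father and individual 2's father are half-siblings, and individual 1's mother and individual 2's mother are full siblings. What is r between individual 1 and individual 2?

Wright's path rule: contributions from independent ancestry routes add.
Individual 1 and individual 2 are related in two ways: half first cousins through their fathers (r = 1/16) and first cousins through their mothers (r = 1/8).
r = 1/16 + 1/8 = 0.1875.

0.1875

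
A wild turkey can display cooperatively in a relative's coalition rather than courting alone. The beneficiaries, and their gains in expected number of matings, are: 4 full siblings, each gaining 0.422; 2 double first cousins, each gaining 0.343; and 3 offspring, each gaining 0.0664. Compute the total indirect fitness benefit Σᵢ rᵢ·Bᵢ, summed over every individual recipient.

1.1151

r to a full sibling = 1/2 (full sibs share both parents — two paths of length 2: r = 2·(1/2)^2 = 1/2).
r to a double first cousin = 1/4 (double first cousins share both grandparent pairs — four paths of length 4: r = 4·(1/2)^4 = 1/4).
r to an offspring = 1/2 (one parent–offspring link: r = (1/2)^1 = 1/2).
Summing one r·B term per recipient: 4·0.5·0.422 + 2·0.25·0.343 + 3·0.5·0.0664 = 1.1151.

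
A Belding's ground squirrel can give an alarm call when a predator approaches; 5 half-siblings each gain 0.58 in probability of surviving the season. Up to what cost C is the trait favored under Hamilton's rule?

0.725

r to a half-sibling = 0.25 (half-sibs share one parent — one path of length 2: r = (1/2)^2 = 1/4).
Hamilton's rule: n·r·B > C, so the trait is favored while C < n·r·B = 5·0.25·0.58 = 0.725.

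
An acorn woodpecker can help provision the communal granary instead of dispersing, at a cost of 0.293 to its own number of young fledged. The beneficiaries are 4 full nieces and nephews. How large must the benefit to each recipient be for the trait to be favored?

0.293

r to a full niece or nephew = 1/4 (full aunt/uncle↔niece/nephew: two paths of length 3 through the shared grandparent pair: r = 2·(1/2)^3 = 1/4).
Hamilton's rule with n recipients of equal r: n·r·B > C, so B > C/(n·r) = 0.293/(4·0.25) = 0.293.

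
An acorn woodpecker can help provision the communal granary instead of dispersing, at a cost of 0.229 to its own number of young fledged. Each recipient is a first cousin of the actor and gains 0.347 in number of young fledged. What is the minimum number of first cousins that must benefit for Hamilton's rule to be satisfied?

6

r to a first cousin = 1/8 (first cousins share one grandparent pair — two paths of length 4: r = 2·(1/2)^4 = 1/8).
Hamilton's rule: n·r·B > C  ⇒  n > C/(r·B) = 0.229/(0.125·0.347) = 5.28.
The smallest integer exceeding 5.28 is 6.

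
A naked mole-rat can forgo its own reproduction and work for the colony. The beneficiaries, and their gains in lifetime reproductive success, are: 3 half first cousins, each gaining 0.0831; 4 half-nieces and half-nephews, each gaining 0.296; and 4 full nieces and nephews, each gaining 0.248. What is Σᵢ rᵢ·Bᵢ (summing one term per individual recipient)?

0.41158125

r to a half first cousin = 1/16 (half first cousins share one grandparent — one path of length 4: r = (1/2)^4 = 1/16).
r to a half-niece or half-nephew = 1/8 (half-aunt/uncle↔niece/nephew: one path of length 3: r = (1/2)^3 = 1/8).
r to a full niece or nephew = 0.25 (full aunt/uncle↔niece/nephew: two paths of length 3 through the shared grandparent pair: r = 2·(1/2)^3 = 1/4).
Summing one r·B term per recipient: 3·0.0625·0.0831 + 4·0.125·0.296 + 4·0.25·0.248 = 0.41158125.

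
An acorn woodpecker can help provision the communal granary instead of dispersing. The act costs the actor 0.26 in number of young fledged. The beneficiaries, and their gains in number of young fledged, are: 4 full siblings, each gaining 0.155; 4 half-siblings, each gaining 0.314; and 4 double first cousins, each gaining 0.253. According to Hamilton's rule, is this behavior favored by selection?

Hamilton's rule: the trait is favored when the sum of r·B over every recipient exceeds the actor's cost C.
r to a full sibling = 1/2 (full sibs share both parents — two paths of length 2: r = 2·(1/2)^2 = 1/2).
r to a half-sibling = 0.25 (half-sibs share one parent — one path of length 2: r = (1/2)^2 = 1/4).
r to a double first cousin = 0.25 (double first cousins share both grandparent pairs — four paths of length 4: r = 4·(1/2)^4 = 1/4).
Summing one r·B term per recipient: 4·0.5·0.155 + 4·0.25·0.314 + 4·0.25·0.253 = 0.877.
0.877 > 0.26: the indirect benefit exceeds the cost.

Yes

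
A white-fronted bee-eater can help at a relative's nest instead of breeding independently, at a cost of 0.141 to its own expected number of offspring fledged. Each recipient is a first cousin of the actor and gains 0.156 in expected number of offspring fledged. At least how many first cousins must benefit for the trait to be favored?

8

r to a first cousin = 0.125 (first cousins share one grandparent pair — two paths of length 4: r = 2·(1/2)^4 = 1/8).
Hamilton's rule: n·r·B > C  ⇒  n > C/(r·B) = 0.141/(0.125·0.156) = 7.231.
The smallest integer exceeding 7.231 is 8.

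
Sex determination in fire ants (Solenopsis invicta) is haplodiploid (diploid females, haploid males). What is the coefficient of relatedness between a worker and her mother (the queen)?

0.5

One meiotic link between diploid queen and diploid daughter: r = 1/2.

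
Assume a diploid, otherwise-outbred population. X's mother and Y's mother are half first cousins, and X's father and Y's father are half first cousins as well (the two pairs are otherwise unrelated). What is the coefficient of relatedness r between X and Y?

Relatedness sums over independent paths through distinct common ancestors.
X and Y are related in two ways: half second cousins through their mothers (r = 1/64) and half second cousins through their fathers (r = 1/64).
r = 1/64 + 1/64 = 1/32 = 0.03125.

0.03125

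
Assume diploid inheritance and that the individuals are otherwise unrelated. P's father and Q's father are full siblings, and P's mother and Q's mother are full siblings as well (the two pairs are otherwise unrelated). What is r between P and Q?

0.25

With two independent routes of shared ancestry, r is the sum of the two contributions.
P and Q are related in two ways: first cousins through their fathers (r = 1/8) and first cousins through their mothers (r = 1/8) — i.e. double first cousins.
r = 1/8 + 1/8 = 1/4 = 0.25.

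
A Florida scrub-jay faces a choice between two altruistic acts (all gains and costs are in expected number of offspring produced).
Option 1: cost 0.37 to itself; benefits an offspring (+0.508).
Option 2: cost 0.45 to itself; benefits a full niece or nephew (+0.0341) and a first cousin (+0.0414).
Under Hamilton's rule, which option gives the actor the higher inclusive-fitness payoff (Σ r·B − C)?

Option 1

Option 1: r to an offspring = 0.5.
Option 1: Σ r·B − C = (1·0.5·0.508) − 0.37 = -0.116.
Option 2: r to a full niece or nephew = 0.25.
Option 2: r to a first cousin = 0.125.
Option 2: Σ r·B − C = (1·0.25·0.0341 + 1·0.125·0.0414) − 0.45 = -0.4363.
Option 1 has the higher net inclusive-fitness payoff.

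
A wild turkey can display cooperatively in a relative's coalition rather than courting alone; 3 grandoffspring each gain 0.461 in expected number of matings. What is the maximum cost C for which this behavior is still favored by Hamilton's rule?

0.34575

r to a grandoffspring = 0.25 (two parent–offspring links: r = (1/2)^2 = 1/4).
Hamilton's rule: n·r·B > C, so the trait is favored while C < n·r·B = 3·0.25·0.461 = 0.34575.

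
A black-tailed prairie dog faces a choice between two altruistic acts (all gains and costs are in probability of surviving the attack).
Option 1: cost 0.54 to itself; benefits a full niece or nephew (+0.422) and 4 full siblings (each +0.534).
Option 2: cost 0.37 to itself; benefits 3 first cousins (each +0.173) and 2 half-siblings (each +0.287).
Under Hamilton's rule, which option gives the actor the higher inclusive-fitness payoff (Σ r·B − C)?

Option 1

Option 1: r to a full niece or nephew = 0.25.
Option 1: r to a full sibling = 0.5.
Option 1: Σ r·B − C = (1·0.25·0.422 + 4·0.5·0.534) − 0.54 = 0.6335.
Option 2: r to a first cousin = 0.125.
Option 2: r to a half-sibling = 0.25.
Option 2: Σ r·B − C = (3·0.125·0.173 + 2·0.25·0.287) − 0.37 = -0.161625.
Option 1 has the higher net inclusive-fitness payoff.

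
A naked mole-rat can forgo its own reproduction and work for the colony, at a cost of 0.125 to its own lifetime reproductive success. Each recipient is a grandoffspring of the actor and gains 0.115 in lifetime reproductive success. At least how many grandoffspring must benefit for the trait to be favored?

r to a grandoffspring = 0.25 (two parent–offspring links: r = (1/2)^2 = 1/4).
Hamilton's rule: n·r·B > C  ⇒  n > C/(r·B) = 0.125/(0.25·0.115) = 4.348.
The smallest integer exceeding 4.348 is 5.

5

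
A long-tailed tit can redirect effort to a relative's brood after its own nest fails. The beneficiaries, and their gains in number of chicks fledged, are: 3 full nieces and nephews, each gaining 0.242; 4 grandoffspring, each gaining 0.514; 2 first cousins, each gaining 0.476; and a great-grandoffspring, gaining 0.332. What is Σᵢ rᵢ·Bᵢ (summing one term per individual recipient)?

0.856

r to a full niece or nephew = 0.25 (full aunt/uncle↔niece/nephew: two paths of length 3 through the shared grandparent pair: r = 2·(1/2)^3 = 1/4).
r to a grandoffspring = 1/4 (two parent–offspring links: r = (1/2)^2 = 1/4).
r to a first cousin = 0.125 (first cousins share one grandparent pair — two paths of length 4: r = 2·(1/2)^4 = 1/8).
r to a great-grandoffspring = 0.125 (three parent–offspring links: r = (1/2)^3 = 1/8).
Summing one r·B term per recipient: 3·0.25·0.242 + 4·0.25·0.514 + 2·0.125·0.476 + 1·0.125·0.332 = 0.856.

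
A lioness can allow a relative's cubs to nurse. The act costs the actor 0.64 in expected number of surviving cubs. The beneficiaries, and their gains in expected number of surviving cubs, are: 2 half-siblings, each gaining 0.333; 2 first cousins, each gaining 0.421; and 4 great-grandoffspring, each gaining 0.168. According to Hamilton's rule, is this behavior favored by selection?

Hamilton's rule: the trait is favored when the sum of r·B over every recipient exceeds the actor's cost C.
r to a half-sibling = 1/4 (half-sibs share one parent — one path of length 2: r = (1/2)^2 = 1/4).
r to a first cousin = 0.125 (first cousins share one grandparent pair — two paths of length 4: r = 2·(1/2)^4 = 1/8).
r to a great-grandoffspring = 0.125 (three parent–offspring links: r = (1/2)^3 = 1/8).
Summing one r·B term per recipient: 2·0.25·0.333 + 2·0.125·0.421 + 4·0.125·0.168 = 0.35575.
0.35575 < 0.64: the indirect benefit is less than the cost.

No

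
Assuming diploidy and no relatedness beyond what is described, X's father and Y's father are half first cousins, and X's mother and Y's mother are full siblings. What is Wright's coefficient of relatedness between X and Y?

0.140625

With two independent routes of shared ancestry, r is the sum of the two contributions.
X and Y are related in two ways: half second cousins through their fathers (r = 1/64) and first cousins through their mothers (r = 1/8).
r = 1/64 + 1/8 = 9/64 = 0.140625.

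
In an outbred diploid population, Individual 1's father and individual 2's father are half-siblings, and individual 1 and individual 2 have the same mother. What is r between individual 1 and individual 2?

0.3125

With two independent routes of shared ancestry, r is the sum of the two contributions.
Individual 1 and individual 2 are related in two ways: half first cousins through their fathers (r = 1/16) and half-sibs through their shared mother (r = 1/4).
r = 1/16 + 1/4 = 5/16 = 0.3125.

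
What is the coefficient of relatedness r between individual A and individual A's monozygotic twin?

Each parent–offspring link contributes a factor of 1/2, and independent paths through distinct common ancestors add.
Monozygotic twins share every allele identical by descent: r = 1.

1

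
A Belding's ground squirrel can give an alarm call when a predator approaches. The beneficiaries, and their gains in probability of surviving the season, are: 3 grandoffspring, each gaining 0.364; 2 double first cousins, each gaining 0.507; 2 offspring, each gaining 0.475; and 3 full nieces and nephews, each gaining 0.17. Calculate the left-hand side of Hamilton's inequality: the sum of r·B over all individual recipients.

1.129

r to a grandoffspring = 0.25 (two parent–offspring links: r = (1/2)^2 = 1/4).
r to a double first cousin = 0.25 (double first cousins share both grandparent pairs — four paths of length 4: r = 4·(1/2)^4 = 1/4).
r to an offspring = 1/2 (one parent–offspring link: r = (1/2)^1 = 1/2).
r to a full niece or nephew = 1/4 (full aunt/uncle↔niece/nephew: two paths of length 3 through the shared grandparent pair: r = 2·(1/2)^3 = 1/4).
Summing one r·B term per recipient: 3·0.25·0.364 + 2·0.25·0.507 + 2·0.5·0.475 + 3·0.25·0.17 = 1.129.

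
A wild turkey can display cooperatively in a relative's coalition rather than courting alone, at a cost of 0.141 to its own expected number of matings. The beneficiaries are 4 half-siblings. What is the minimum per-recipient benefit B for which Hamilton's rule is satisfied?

0.141

r to a half-sibling = 1/4 (half-sibs share one parent — one path of length 2: r = (1/2)^2 = 1/4).
Hamilton's rule with n recipients of equal r: n·r·B > C, so B > C/(n·r) = 0.141/(4·0.25) = 0.141.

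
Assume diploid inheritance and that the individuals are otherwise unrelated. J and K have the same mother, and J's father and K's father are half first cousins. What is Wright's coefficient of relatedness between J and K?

0.265625

Independent pedigree routes through distinct common ancestors add.
J and K are related in two ways: half-sibs through their shared mother (r = 1/4) and half second cousins through their fathers (r = 1/64).
r = 1/4 + 1/64 = 17/64 = 0.265625.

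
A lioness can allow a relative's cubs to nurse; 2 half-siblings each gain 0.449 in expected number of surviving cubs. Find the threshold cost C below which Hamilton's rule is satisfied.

0.2245

r to a half-sibling = 1/4 (half-sibs share one parent — one path of length 2: r = (1/2)^2 = 1/4).
Hamilton's rule: n·r·B > C, so the trait is favored while C < n·r·B = 2·0.25·0.449 = 0.2245.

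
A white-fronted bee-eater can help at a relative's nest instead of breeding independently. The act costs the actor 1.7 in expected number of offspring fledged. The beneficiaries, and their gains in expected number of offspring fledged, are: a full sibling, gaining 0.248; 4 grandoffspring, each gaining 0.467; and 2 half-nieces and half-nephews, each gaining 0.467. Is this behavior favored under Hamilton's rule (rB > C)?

No

Hamilton's rule: the trait is favored when the sum of r·B over every recipient exceeds the actor's cost C.
r to a full sibling = 0.5 (full sibs share both parents — two paths of length 2: r = 2·(1/2)^2 = 1/2).
r to a grandoffspring = 1/4 (two parent–offspring links: r = (1/2)^2 = 1/4).
r to a half-niece or half-nephew = 1/8 (half-aunt/uncle↔niece/nephew: one path of length 3: r = (1/2)^3 = 1/8).
Summing one r·B term per recipient: 1·0.5·0.248 + 4·0.25·0.467 + 2·0.125·0.467 = 0.70775.
0.70775 < 1.7: the indirect benefit is less than the cost.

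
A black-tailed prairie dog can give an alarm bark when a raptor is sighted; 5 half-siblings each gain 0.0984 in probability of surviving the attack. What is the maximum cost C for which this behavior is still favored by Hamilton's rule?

r to a half-sibling = 1/4 (half-sibs share one parent — one path of length 2: r = (1/2)^2 = 1/4).
Hamilton's rule: n·r·B > C, so the trait is favored while C < n·r·B = 5·0.25·0.0984 = 0.123.

0.123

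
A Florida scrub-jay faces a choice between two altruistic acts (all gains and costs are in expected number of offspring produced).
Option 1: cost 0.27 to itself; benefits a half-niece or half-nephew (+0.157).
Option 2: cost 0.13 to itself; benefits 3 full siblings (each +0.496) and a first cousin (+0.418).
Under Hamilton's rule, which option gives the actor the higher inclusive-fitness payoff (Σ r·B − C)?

Option 2

Option 1: r to a half-niece or half-nephew = 0.125.
Option 1: Σ r·B − C = (1·0.125·0.157) − 0.27 = -0.250375.
Option 2: r to a full sibling = 0.5.
Option 2: r to a first cousin = 0.125.
Option 2: Σ r·B − C = (3·0.5·0.496 + 1·0.125·0.418) − 0.13 = 0.66625.
Option 2 has the higher net inclusive-fitness payoff.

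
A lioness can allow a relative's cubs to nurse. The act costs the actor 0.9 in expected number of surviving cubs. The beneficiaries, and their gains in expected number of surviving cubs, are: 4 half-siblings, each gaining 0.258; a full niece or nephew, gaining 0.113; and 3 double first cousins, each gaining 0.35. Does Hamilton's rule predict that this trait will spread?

No

Hamilton's rule: the trait is favored when the sum of r·B over every recipient exceeds the actor's cost C.
r to a half-sibling = 1/4 (half-sibs share one parent — one path of length 2: r = (1/2)^2 = 1/4).
r to a full niece or nephew = 1/4 (full aunt/uncle↔niece/nephew: two paths of length 3 through the shared grandparent pair: r = 2·(1/2)^3 = 1/4).
r to a double first cousin = 0.25 (double first cousins share both grandparent pairs — four paths of length 4: r = 4·(1/2)^4 = 1/4).
Summing one r·B term per recipient: 4·0.25·0.258 + 1·0.25·0.113 + 3·0.25·0.35 = 0.54875.
0.54875 < 0.9: the indirect benefit is less than the cost.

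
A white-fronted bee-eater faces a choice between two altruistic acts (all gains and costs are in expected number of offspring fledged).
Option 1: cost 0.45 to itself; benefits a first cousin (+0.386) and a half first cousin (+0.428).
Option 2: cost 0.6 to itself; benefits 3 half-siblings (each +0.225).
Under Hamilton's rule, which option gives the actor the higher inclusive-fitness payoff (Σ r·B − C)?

Option 1

Option 1: r to a first cousin = 0.125.
Option 1: r to a half first cousin = 0.0625.
Option 1: Σ r·B − C = (1·0.125·0.386 + 1·0.0625·0.428) − 0.45 = -0.375.
Option 2: r to a half-sibling = 0.25.
Option 2: Σ r·B − C = (3·0.25·0.225) − 0.6 = -0.43125.
Option 1 has the higher net inclusive-fitness payoff.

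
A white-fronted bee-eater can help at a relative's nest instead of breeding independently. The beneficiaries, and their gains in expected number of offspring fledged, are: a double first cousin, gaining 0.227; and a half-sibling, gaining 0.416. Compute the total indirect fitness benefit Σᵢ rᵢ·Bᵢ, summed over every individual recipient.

0.16075

r to a double first cousin = 1/4 (double first cousins share both grandparent pairs — four paths of length 4: r = 4·(1/2)^4 = 1/4).
r to a half-sibling = 1/4 (half-sibs share one parent — one path of length 2: r = (1/2)^2 = 1/4).
Summing one r·B term per recipient: 1·0.25·0.227 + 1·0.25·0.416 = 0.16075.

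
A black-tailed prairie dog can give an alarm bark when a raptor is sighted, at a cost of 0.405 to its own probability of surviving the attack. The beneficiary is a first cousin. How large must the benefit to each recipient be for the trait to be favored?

r to a first cousin = 0.125 (first cousins share one grandparent pair — two paths of length 4: r = 2·(1/2)^4 = 1/8).
Hamilton's rule with n recipients of equal r: n·r·B > C, so B > C/(n·r) = 0.405/(1·0.125) = 3.24.

3.24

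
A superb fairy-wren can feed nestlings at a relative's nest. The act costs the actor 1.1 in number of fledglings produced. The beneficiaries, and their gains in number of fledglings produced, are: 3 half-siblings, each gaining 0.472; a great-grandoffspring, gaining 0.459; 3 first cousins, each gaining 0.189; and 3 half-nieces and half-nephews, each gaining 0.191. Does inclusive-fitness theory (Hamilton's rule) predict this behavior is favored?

No

Hamilton's rule: the trait is favored when the sum of r·B over every recipient exceeds the actor's cost C.
r to a half-sibling = 1/4 (half-sibs share one parent — one path of length 2: r = (1/2)^2 = 1/4).
r to a great-grandoffspring = 1/8 (three parent–offspring links: r = (1/2)^3 = 1/8).
r to a first cousin = 0.125 (first cousins share one grandparent pair — two paths of length 4: r = 2·(1/2)^4 = 1/8).
r to a half-niece or half-nephew = 1/8 (half-aunt/uncle↔niece/nephew: one path of length 3: r = (1/2)^3 = 1/8).
Summing one r·B term per recipient: 3·0.25·0.472 + 1·0.125·0.459 + 3·0.125·0.189 + 3·0.125·0.191 = 0.553875.
0.553875 < 1.1: the indirect benefit is less than the cost.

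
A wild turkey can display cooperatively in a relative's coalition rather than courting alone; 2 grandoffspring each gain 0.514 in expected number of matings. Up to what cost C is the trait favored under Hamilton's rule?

0.257

r to a grandoffspring = 1/4 (two parent–offspring links: r = (1/2)^2 = 1/4).
Hamilton's rule: n·r·B > C, so the trait is favored while C < n·r·B = 2·0.25·0.514 = 0.257.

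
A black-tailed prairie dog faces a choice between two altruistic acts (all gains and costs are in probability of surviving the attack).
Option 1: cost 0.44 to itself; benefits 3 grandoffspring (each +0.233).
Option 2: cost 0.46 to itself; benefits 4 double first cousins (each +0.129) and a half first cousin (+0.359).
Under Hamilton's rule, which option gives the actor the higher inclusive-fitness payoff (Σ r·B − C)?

Option 1: r to a grandoffspring = 0.25.
Option 1: Σ r·B − C = (3·0.25·0.233) − 0.44 = -0.26525.
Option 2: r to a double first cousin = 0.25.
Option 2: r to a half first cousin = 0.0625.
Option 2: Σ r·B − C = (4·0.25·0.129 + 1·0.0625·0.359) − 0.46 = -0.3085625.
Option 1 has the higher net inclusive-fitness payoff.

Option 1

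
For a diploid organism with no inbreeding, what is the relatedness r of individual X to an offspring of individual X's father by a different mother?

0.25

Each parent–offspring link contributes a factor of 1/2, and independent paths through distinct common ancestors add.
Half-sibs share one parent — one path of length 2: r = (1/2)^2 = 1/4.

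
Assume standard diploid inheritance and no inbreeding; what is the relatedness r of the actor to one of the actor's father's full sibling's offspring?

0.125

Each parent–offspring link contributes a factor of 1/2, and independent paths through distinct common ancestors add.
First cousins share one grandparent pair — two paths of length 4: r = 2·(1/2)^4 = 1/8.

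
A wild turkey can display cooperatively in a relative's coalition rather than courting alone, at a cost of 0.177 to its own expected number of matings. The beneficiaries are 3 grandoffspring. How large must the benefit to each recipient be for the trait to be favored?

0.236

r to a grandoffspring = 1/4 (two parent–offspring links: r = (1/2)^2 = 1/4).
Hamilton's rule with n recipients of equal r: n·r·B > C, so B > C/(n·r) = 0.177/(3·0.25) = 0.236.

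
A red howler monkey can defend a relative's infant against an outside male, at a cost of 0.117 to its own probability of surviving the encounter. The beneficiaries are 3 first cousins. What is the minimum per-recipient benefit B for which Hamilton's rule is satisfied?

r to a first cousin = 0.125 (first cousins share one grandparent pair — two paths of length 4: r = 2·(1/2)^4 = 1/8).
Hamilton's rule with n recipients of equal r: n·r·B > C, so B > C/(n·r) = 0.117/(3·0.125) = 0.312.

0.312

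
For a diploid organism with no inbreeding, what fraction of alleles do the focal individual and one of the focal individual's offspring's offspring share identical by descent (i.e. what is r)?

0.25

Each parent–offspring link contributes a factor of 1/2, and independent paths through distinct common ancestors add.
Two parent–offspring links: r = (1/2)^2 = 1/4.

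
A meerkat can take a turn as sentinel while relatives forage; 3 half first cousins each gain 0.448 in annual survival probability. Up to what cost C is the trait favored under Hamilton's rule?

0.084

r to a half first cousin = 0.0625 (half first cousins share one grandparent — one path of length 4: r = (1/2)^4 = 1/16).
Hamilton's rule: n·r·B > C, so the trait is favored while C < n·r·B = 3·0.0625·0.448 = 0.084.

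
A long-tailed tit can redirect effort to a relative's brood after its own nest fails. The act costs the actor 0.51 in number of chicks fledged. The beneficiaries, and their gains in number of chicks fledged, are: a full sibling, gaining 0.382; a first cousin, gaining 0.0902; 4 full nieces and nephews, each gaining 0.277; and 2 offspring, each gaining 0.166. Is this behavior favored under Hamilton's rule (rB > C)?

Hamilton's rule: the trait is favored when the sum of r·B over every recipient exceeds the actor's cost C.
r to a full sibling = 0.5 (full sibs share both parents — two paths of length 2: r = 2·(1/2)^2 = 1/2).
r to a first cousin = 1/8 (first cousins share one grandparent pair — two paths of length 4: r = 2·(1/2)^4 = 1/8).
r to a full niece or nephew = 1/4 (full aunt/uncle↔niece/nephew: two paths of length 3 through the shared grandparent pair: r = 2·(1/2)^3 = 1/4).
r to an offspring = 0.5 (one parent–offspring link: r = (1/2)^1 = 1/2).
Summing one r·B term per recipient: 1·0.5·0.382 + 1·0.125·0.0902 + 4·0.25·0.277 + 2·0.5·0.166 = 0.645275.
0.645275 > 0.51: the indirect benefit exceeds the cost.

Yes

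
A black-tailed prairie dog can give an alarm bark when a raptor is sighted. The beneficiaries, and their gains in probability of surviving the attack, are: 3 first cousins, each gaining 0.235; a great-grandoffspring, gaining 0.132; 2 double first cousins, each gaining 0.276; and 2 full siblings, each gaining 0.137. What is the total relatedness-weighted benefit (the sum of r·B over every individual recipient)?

0.379625

r to a first cousin = 1/8 (first cousins share one grandparent pair — two paths of length 4: r = 2·(1/2)^4 = 1/8).
r to a great-grandoffspring = 0.125 (three parent–offspring links: r = (1/2)^3 = 1/8).
r to a double first cousin = 1/4 (double first cousins share both grandparent pairs — four paths of length 4: r = 4·(1/2)^4 = 1/4).
r to a full sibling = 1/2 (full sibs share both parents — two paths of length 2: r = 2·(1/2)^2 = 1/2).
Summing one r·B term per recipient: 3·0.125·0.235 + 1·0.125·0.132 + 2·0.25·0.276 + 2·0.5·0.137 = 0.379625.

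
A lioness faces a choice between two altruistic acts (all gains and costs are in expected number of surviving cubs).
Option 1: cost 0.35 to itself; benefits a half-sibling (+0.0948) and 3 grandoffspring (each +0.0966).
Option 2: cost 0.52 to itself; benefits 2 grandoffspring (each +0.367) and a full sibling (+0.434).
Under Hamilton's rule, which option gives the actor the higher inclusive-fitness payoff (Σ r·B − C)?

Option 2

Option 1: r to a half-sibling = 0.25.
Option 1: r to a grandoffspring = 0.25.
Option 1: Σ r·B − C = (1·0.25·0.0948 + 3·0.25·0.0966) − 0.35 = -0.25385.
Option 2: r to a grandoffspring = 0.25.
Option 2: r to a full sibling = 0.5.
Option 2: Σ r·B − C = (2·0.25·0.367 + 1·0.5·0.434) − 0.52 = -0.1195.
Option 2 has the higher net inclusive-fitness payoff.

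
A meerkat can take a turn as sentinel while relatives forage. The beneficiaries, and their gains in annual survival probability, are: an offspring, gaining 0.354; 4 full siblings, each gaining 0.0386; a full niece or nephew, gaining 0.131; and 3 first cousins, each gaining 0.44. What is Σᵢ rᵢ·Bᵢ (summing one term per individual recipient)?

0.45195

r to an offspring = 0.5 (one parent–offspring link: r = (1/2)^1 = 1/2).
r to a full sibling = 1/2 (full sibs share both parents — two paths of length 2: r = 2·(1/2)^2 = 1/2).
r to a full niece or nephew = 0.25 (full aunt/uncle↔niece/nephew: two paths of length 3 through the shared grandparent pair: r = 2·(1/2)^3 = 1/4).
r to a first cousin = 1/8 (first cousins share one grandparent pair — two paths of length 4: r = 2·(1/2)^4 = 1/8).
Summing one r·B term per recipient: 1·0.5·0.354 + 4·0.5·0.0386 + 1·0.25·0.131 + 3·0.125·0.44 = 0.45195.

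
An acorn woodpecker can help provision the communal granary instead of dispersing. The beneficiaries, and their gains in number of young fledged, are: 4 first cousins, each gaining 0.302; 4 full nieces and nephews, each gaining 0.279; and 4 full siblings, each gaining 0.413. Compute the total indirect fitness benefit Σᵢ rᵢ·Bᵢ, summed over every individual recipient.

1.256

r to a first cousin = 0.125 (first cousins share one grandparent pair — two paths of length 4: r = 2·(1/2)^4 = 1/8).
r to a full niece or nephew = 0.25 (full aunt/uncle↔niece/nephew: two paths of length 3 through the shared grandparent pair: r = 2·(1/2)^3 = 1/4).
r to a full sibling = 1/2 (full sibs share both parents — two paths of length 2: r = 2·(1/2)^2 = 1/2).
Summing one r·B term per recipient: 4·0.125·0.302 + 4·0.25·0.279 + 4·0.5·0.413 = 1.256.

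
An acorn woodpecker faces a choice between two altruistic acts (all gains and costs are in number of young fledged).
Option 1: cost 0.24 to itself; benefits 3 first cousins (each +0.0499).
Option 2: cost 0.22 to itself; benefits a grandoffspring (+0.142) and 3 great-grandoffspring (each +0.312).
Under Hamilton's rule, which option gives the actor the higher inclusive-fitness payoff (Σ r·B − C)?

Option 1: r to a first cousin = 0.125.
Option 1: Σ r·B − C = (3·0.125·0.0499) − 0.24 = -0.2212875.
Option 2: r to a grandoffspring = 0.25.
Option 2: r to a great-grandoffspring = 0.125.
Option 2: Σ r·B − C = (1·0.25·0.142 + 3·0.125·0.312) − 0.22 = -0.0675.
Option 2 has the higher net inclusive-fitness payoff.

Option 2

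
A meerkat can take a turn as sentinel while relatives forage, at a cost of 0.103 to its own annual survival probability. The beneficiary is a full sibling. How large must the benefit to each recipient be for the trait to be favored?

0.206

r to a full sibling = 0.5 (full sibs share both parents — two paths of length 2: r = 2·(1/2)^2 = 1/2).
Hamilton's rule with n recipients of equal r: n·r·B > C, so B > C/(n·r) = 0.103/(1·0.5) = 0.206.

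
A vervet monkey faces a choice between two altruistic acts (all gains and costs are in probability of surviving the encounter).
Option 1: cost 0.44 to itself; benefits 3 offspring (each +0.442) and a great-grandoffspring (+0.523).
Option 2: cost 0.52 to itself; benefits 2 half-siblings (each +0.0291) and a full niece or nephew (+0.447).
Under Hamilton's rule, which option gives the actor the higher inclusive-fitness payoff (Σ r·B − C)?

Option 1: r to an offspring = 0.5.
Option 1: r to a great-grandoffspring = 0.125.
Option 1: Σ r·B − C = (3·0.5·0.442 + 1·0.125·0.523) − 0.44 = 0.288375.
Option 2: r to a half-sibling = 0.25.
Option 2: r to a full niece or nephew = 0.25.
Option 2: Σ r·B − C = (2·0.25·0.0291 + 1·0.25·0.447) − 0.52 = -0.3937.
Option 1 has the higher net inclusive-fitness payoff.

Option 1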